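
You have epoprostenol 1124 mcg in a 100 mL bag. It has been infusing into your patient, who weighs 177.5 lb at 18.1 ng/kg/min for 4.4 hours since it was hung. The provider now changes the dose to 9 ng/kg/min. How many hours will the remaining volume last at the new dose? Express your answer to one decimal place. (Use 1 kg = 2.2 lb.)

Initial rate:
Weight = 177.5 lb ÷ 2.2 lb/kg = 80.68182 kg
Dose = 18.1 ng/kg/min × 80.68182 kg = 1460.341 ng/min
1460.341 ng/min × 60 min/hr = 87620.45 ng/hr
Concentration = 1124 mcg ÷ 100 mL = 11.24 mcg/mL = 11240 ng/mL
Rate = 87620.45 ng/hr ÷ 11240 ng/mL = 7.795414 mL/hr
Volume infused so far = 7.795414 mL/hr × 4.4 hr = 34.29982 mL
Volume remaining = 100 − 34.29982 = 65.70018 mL
New rate:
Dose = 9 ng/kg/min × 80.68182 kg = 726.1364 ng/min
726.1364 ng/min × 60 min/hr = 43568.18 ng/hr
Rate = 43568.18 ng/hr ÷ 11240 ng/mL = 3.876173 mL/hr
Time remaining = 65.70018 mL ÷ 3.876173 mL/hr = 16.94975 hr

16.9 hours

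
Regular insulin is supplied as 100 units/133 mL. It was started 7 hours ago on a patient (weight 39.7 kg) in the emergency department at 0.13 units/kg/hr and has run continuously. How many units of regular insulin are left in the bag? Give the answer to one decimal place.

Dose = 0.13 units/kg/hr × 39.7 kg = 5.161 units/hr
Concentration = 100 units ÷ 133 mL = 0.7518797 units/mL
Rate = 5.161 units/hr ÷ 0.7518797 units/mL = 6.86413 mL/hr
Volume infused = 6.86413 mL/hr × 7 hr = 48.04891 mL
Volume remaining = 133 − 48.04891 = 84.95109 mL
Drug remaining = 84.95109 mL × 0.7518797 units/mL = 63.873 units

63.9 units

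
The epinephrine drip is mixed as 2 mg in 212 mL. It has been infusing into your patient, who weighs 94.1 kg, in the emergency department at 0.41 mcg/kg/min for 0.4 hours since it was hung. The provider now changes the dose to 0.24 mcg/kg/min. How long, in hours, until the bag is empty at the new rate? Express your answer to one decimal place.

Initial rate:
Dose = 0.41 mcg/kg/min × 94.1 kg = 38.581 mcg/min
38.581 mcg/min × 60 min/hr = 2314.86 mcg/hr
Concentration = 2 mg ÷ 212 mL = 0.009433962 mg/mL = 9.433962 mcg/mL
Rate = 2314.86 mcg/hr ÷ 9.433962 mcg/mL = 245.3752 mL/hr
Volume infused so far = 245.3752 mL/hr × 0.4 hr = 98.15006 mL
Volume remaining = 212 − 98.15006 = 113.8499 mL
New rate:
Dose = 0.24 mcg/kg/min × 94.1 kg = 22.584 mcg/min
22.584 mcg/min × 60 min/hr = 1355.04 mcg/hr
Rate = 1355.04 mcg/hr ÷ 9.433962 mcg/mL = 143.6342 mL/hr
Time remaining = 113.8499 mL ÷ 143.6342 mL/hr = 0.7926379 hr

0.8 hours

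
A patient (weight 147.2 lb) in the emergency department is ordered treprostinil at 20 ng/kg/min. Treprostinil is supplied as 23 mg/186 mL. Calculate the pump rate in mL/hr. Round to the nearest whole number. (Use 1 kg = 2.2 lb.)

1 mL/hr

Weight = 147.2 lb ÷ 2.2 lb/kg = 66.90909 kg
Dose = 20 ng/kg/min × 66.90909 kg = 1338.182 ng/min
1338.182 ng/min × 60 min/hr = 80290.91 ng/hr
Concentration = 23 mg ÷ 186 mL = 0.1236559 mg/mL = 123655.9 ng/mL
Rate = 80290.91 ng/hr ÷ 123655.9 ng/mL = 0.6493091 mL/hr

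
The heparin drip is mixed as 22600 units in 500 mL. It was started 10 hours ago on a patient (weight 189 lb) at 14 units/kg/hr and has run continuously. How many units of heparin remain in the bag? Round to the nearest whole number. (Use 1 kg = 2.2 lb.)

10573 units

Weight = 189 lb ÷ 2.2 lb/kg = 85.90909 kg
Dose = 14 units/kg/hr × 85.90909 kg = 1202.727 units/hr
Concentration = 22600 units ÷ 500 mL = 45.2 units/mL
Rate = 1202.727 units/hr ÷ 45.2 units/mL = 26.60901 mL/hr
Volume infused = 26.60901 mL/hr × 10 hr = 266.0901 mL
Volume remaining = 500 − 266.0901 = 233.9099 mL
Drug remaining = 233.9099 mL × 45.2 units/mL = 10572.73 units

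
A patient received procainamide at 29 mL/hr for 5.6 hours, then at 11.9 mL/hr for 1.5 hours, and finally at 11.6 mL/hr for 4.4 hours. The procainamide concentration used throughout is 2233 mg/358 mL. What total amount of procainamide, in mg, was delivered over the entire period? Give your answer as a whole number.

1443 mg

Concentration = 2233 mg ÷ 358 mL = 6.23743 mg/mL
Stage 1: 29 mL/hr × 5.6 hr = 162.4 mL → 162.4 mL × 6.23743 mg/mL = 1012.959 mg
Stage 2: 11.9 mL/hr × 1.5 hr = 17.85 mL → 17.85 mL × 6.23743 mg/mL = 111.3381 mg
Stage 3: 11.6 mL/hr × 4.4 hr = 51.04 mL → 51.04 mL × 6.23743 mg/mL = 318.3584 mg
Total = 1012.959 + 111.3381 + 318.3584 = 1442.655 mg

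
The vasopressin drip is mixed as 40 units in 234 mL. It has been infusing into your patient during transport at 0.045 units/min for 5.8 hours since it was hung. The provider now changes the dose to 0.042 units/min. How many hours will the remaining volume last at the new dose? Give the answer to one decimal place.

9.7 hours

Initial rate:
0.045 units/min × 60 min/hr = 2.7 units/hr
Concentration = 40 units ÷ 234 mL = 0.1709402 units/mL
Rate = 2.7 units/hr ÷ 0.1709402 units/mL = 15.795 mL/hr
Volume infused so far = 15.795 mL/hr × 5.8 hr = 91.611 mL
Volume remaining = 234 − 91.611 = 142.389 mL
New rate:
0.042 units/min × 60 min/hr = 2.52 units/hr
Rate = 2.52 units/hr ÷ 0.1709402 units/mL = 14.742 mL/hr
Time remaining = 142.389 mL ÷ 14.742 mL/hr = 9.65873 hr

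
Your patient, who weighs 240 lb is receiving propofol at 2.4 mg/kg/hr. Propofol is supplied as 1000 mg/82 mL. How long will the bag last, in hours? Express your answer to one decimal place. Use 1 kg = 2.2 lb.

Weight = 240 lb ÷ 2.2 lb/kg = 109.0909 kg
Dose = 2.4 mg/kg/hr × 109.0909 kg = 261.8182 mg/hr
Concentration = 1000 mg ÷ 82 mL = 12.19512 mg/mL
Rate = 261.8182 mg/hr ÷ 12.19512 mg/mL = 21.46909 mL/hr
Duration = 82 mL ÷ 21.46909 mL/hr = 3.819444 hr

3.8 hours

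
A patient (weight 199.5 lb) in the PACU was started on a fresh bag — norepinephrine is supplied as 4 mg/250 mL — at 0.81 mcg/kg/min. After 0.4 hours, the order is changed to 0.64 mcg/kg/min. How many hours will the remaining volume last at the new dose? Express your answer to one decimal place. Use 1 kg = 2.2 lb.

Initial rate:
Weight = 199.5 lb ÷ 2.2 lb/kg = 90.68182 kg
Dose = 0.81 mcg/kg/min × 90.68182 kg = 73.45227 mcg/min
73.45227 mcg/min × 60 min/hr = 4407.136 mcg/hr
Concentration = 4 mg ÷ 250 mL = 0.016 mg/mL = 16 mcg/mL
Rate = 4407.136 mcg/hr ÷ 16 mcg/mL = 275.446 mL/hr
Volume infused so far = 275.446 mL/hr × 0.4 hr = 110.1784 mL
Volume remaining = 250 − 110.1784 = 139.8216 mL
New rate:
Dose = 0.64 mcg/kg/min × 90.68182 kg = 58.03636 mcg/min
58.03636 mcg/min × 60 min/hr = 3482.182 mcg/hr
Rate = 3482.182 mcg/hr ÷ 16 mcg/mL = 217.6364 mL/hr
Time remaining = 139.8216 mL ÷ 217.6364 mL/hr = 0.6424551 hr

0.6 hours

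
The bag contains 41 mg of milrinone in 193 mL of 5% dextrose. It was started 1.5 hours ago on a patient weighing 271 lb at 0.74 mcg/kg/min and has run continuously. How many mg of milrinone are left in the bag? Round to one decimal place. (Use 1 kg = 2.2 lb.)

Weight = 271 lb ÷ 2.2 lb/kg = 123.1818 kg
Dose = 0.74 mcg/kg/min × 123.1818 kg = 91.15455 mcg/min
91.15455 mcg/min × 60 min/hr = 5469.273 mcg/hr
Concentration = 41 mg ÷ 193 mL = 0.2124352 mg/mL = 212.4352 mcg/mL
Rate = 5469.273 mcg/hr ÷ 212.4352 mcg/mL = 25.7456 mL/hr
Volume infused = 25.7456 mL/hr × 1.5 hr = 38.6184 mL
Volume remaining = 193 − 38.6184 = 154.3816 mL
Drug remaining = 154.3816 mL × 212.4352 mcg/mL = 32796.09 mcg = 32.79609 mg

32.8 mg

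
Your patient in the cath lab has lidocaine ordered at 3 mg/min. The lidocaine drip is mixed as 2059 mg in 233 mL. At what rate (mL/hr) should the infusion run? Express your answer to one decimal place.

3 mg/min × 60 min/hr = 180 mg/hr
Concentration = 2059 mg ÷ 233 mL = 8.83691 mg/mL
Rate = 180 mg/hr ÷ 8.83691 mg/mL = 20.36911 mL/hr

20.4 mL/hr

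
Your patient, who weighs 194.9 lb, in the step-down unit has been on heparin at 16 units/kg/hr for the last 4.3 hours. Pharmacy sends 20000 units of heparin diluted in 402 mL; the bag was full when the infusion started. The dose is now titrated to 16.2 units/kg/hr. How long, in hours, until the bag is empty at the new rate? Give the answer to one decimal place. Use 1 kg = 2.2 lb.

Initial rate:
Weight = 194.9 lb ÷ 2.2 lb/kg = 88.59091 kg
Dose = 16 units/kg/hr × 88.59091 kg = 1417.455 units/hr
Concentration = 20000 units ÷ 402 mL = 49.75124 units/mL
Rate = 1417.455 units/hr ÷ 49.75124 units/mL = 28.49084 mL/hr
Volume infused so far = 28.49084 mL/hr × 4.3 hr = 122.5106 mL
Volume remaining = 402 − 122.5106 = 279.4894 mL
New rate:
Dose = 16.2 units/kg/hr × 88.59091 kg = 1435.173 units/hr
Rate = 1435.173 units/hr ÷ 49.75124 units/mL = 28.84697 mL/hr
Time remaining = 279.4894 mL ÷ 28.84697 mL/hr = 9.688691 hr

9.7 hours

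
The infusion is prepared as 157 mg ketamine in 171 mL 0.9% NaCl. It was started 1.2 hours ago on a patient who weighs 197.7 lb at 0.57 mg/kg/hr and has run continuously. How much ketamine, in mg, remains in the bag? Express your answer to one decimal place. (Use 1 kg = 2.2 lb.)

95.5 mg

Weight = 197.7 lb ÷ 2.2 lb/kg = 89.86364 kg
Dose = 0.57 mg/kg/hr × 89.86364 kg = 51.22227 mg/hr
Concentration = 157 mg ÷ 171 mL = 0.9181287 mg/mL
Rate = 51.22227 mg/hr ÷ 0.9181287 mg/mL = 55.78986 mL/hr
Volume infused = 55.78986 mL/hr × 1.2 hr = 66.94784 mL
Volume remaining = 171 − 66.94784 = 104.0522 mL
Drug remaining = 104.0522 mL × 0.9181287 mg/mL = 95.53327 mg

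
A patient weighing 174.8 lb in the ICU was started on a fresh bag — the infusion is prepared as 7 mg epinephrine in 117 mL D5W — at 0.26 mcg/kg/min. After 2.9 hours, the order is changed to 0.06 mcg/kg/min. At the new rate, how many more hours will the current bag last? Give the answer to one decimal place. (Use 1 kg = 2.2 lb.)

11.9 hours

Initial rate:
Weight = 174.8 lb ÷ 2.2 lb/kg = 79.45455 kg
Dose = 0.26 mcg/kg/min × 79.45455 kg = 20.65818 mcg/min
20.65818 mcg/min × 60 min/hr = 1239.491 mcg/hr
Concentration = 7 mg ÷ 117 mL = 0.05982906 mg/mL = 59.82906 mcg/mL
Rate = 1239.491 mcg/hr ÷ 59.82906 mcg/mL = 20.71721 mL/hr
Volume infused so far = 20.71721 mL/hr × 2.9 hr = 60.0799 mL
Volume remaining = 117 − 60.0799 = 56.9201 mL
New rate:
Dose = 0.06 mcg/kg/min × 79.45455 kg = 4.767273 mcg/min
4.767273 mcg/min × 60 min/hr = 286.0364 mcg/hr
Rate = 286.0364 mcg/hr ÷ 59.82906 mcg/mL = 4.780894 mL/hr
Time remaining = 56.9201 mL ÷ 4.780894 mL/hr = 11.90575 hr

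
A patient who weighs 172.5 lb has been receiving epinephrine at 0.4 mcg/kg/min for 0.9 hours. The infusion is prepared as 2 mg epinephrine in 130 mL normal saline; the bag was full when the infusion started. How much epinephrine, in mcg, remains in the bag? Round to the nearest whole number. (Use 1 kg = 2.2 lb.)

Weight = 172.5 lb ÷ 2.2 lb/kg = 78.40909 kg
Dose = 0.4 mcg/kg/min × 78.40909 kg = 31.36364 mcg/min
31.36364 mcg/min × 60 min/hr = 1881.818 mcg/hr
Concentration = 2 mg ÷ 130 mL = 0.01538462 mg/mL = 15.38462 mcg/mL
Rate = 1881.818 mcg/hr ÷ 15.38462 mcg/mL = 122.3182 mL/hr
Volume infused = 122.3182 mL/hr × 0.9 hr = 110.0864 mL
Volume remaining = 130 − 110.0864 = 19.91364 mL
Drug remaining = 19.91364 mL × 15.38462 mcg/mL = 306.3636 mcg

306 mcg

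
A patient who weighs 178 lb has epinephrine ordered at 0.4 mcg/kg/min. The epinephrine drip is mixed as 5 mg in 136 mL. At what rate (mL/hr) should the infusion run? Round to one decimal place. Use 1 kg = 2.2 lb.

52.8 mL/hr

Weight = 178 lb ÷ 2.2 lb/kg = 80.90909 kg
Dose = 0.4 mcg/kg/min × 80.90909 kg = 32.36364 mcg/min
32.36364 mcg/min × 60 min/hr = 1941.818 mcg/hr
Concentration = 5 mg ÷ 136 mL = 0.03676471 mg/mL = 36.76471 mcg/mL
Rate = 1941.818 mcg/hr ÷ 36.76471 mcg/mL = 52.81745 mL/hr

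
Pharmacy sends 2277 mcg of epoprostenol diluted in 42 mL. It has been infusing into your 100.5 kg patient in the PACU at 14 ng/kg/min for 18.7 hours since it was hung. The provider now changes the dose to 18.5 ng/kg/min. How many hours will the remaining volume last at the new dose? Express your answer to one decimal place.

Initial rate:
Dose = 14 ng/kg/min × 100.5 kg = 1407 ng/min
1407 ng/min × 60 min/hr = 84420 ng/hr
Concentration = 2277 mcg ÷ 42 mL = 54.21429 mcg/mL = 54214.29 ng/mL
Rate = 84420 ng/hr ÷ 54214.29 ng/mL = 1.557154 mL/hr
Volume infused so far = 1.557154 mL/hr × 18.7 hr = 29.11878 mL
Volume remaining = 42 − 29.11878 = 12.88122 mL
New rate:
Dose = 18.5 ng/kg/min × 100.5 kg = 1859.25 ng/min
1859.25 ng/min × 60 min/hr = 111555 ng/hr
Rate = 111555 ng/hr ÷ 54214.29 ng/mL = 2.057668 mL/hr
Time remaining = 12.88122 mL ÷ 2.057668 mL/hr = 6.260105 hr

6.3 hours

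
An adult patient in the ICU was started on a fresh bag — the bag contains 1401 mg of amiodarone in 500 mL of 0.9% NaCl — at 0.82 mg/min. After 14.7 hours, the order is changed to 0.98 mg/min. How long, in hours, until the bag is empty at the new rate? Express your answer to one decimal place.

Initial rate:
0.82 mg/min × 60 min/hr = 49.2 mg/hr
Concentration = 1401 mg ÷ 500 mL = 2.802 mg/mL
Rate = 49.2 mg/hr ÷ 2.802 mg/mL = 17.55889 mL/hr
Volume infused so far = 17.55889 mL/hr × 14.7 hr = 258.1156 mL
Volume remaining = 500 − 258.1156 = 241.8844 mL
New rate:
0.98 mg/min × 60 min/hr = 58.8 mg/hr
Rate = 58.8 mg/hr ÷ 2.802 mg/mL = 20.98501 mL/hr
Time remaining = 241.8844 mL ÷ 20.98501 mL/hr = 11.52653 hr

11.5 hours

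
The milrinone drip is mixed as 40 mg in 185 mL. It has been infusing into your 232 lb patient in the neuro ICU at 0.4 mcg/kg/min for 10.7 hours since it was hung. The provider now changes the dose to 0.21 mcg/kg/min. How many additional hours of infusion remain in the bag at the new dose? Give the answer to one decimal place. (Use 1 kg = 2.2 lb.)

9.7 hours

Initial rate:
Weight = 232 lb ÷ 2.2 lb/kg = 105.4545 kg
Dose = 0.4 mcg/kg/min × 105.4545 kg = 42.18182 mcg/min
42.18182 mcg/min × 60 min/hr = 2530.909 mcg/hr
Concentration = 40 mg ÷ 185 mL = 0.2162162 mg/mL = 216.2162 mcg/mL
Rate = 2530.909 mcg/hr ÷ 216.2162 mcg/mL = 11.70545 mL/hr
Volume infused so far = 11.70545 mL/hr × 10.7 hr = 125.2484 mL
Volume remaining = 185 − 125.2484 = 59.75164 mL
New rate:
Dose = 0.21 mcg/kg/min × 105.4545 kg = 22.14545 mcg/min
22.14545 mcg/min × 60 min/hr = 1328.727 mcg/hr
Rate = 1328.727 mcg/hr ÷ 216.2162 mcg/mL = 6.145364 mL/hr
Time remaining = 59.75164 mL ÷ 6.145364 mL/hr = 9.723043 hr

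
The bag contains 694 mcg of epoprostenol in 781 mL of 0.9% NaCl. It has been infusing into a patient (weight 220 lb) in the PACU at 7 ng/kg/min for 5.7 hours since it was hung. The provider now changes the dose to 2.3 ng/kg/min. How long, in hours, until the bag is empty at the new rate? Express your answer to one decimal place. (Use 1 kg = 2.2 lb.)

32.9 hours

Initial rate:
Weight = 220 lb ÷ 2.2 lb/kg = 100 kg
Dose = 7 ng/kg/min × 100 kg = 700 ng/min
700 ng/min × 60 min/hr = 42000 ng/hr
Concentration = 694 mcg ÷ 781 mL = 0.8886044 mcg/mL = 888.6044 ng/mL
Rate = 42000 ng/hr ÷ 888.6044 ng/mL = 47.26513 mL/hr
Volume infused so far = 47.26513 mL/hr × 5.7 hr = 269.4112 mL
Volume remaining = 781 − 269.4112 = 511.5888 mL
New rate:
Dose = 2.3 ng/kg/min × 100 kg = 230 ng/min
230 ng/min × 60 min/hr = 13800 ng/hr
Rate = 13800 ng/hr ÷ 888.6044 ng/mL = 15.52997 mL/hr
Time remaining = 511.5888 mL ÷ 15.52997 mL/hr = 32.94203 hr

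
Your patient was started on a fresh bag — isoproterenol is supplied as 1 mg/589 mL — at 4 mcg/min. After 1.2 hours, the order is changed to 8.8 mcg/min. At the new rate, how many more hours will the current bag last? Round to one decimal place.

Initial rate:
4 mcg/min × 60 min/hr = 240 mcg/hr
Concentration = 1 mg ÷ 589 mL = 0.001697793 mg/mL = 1.697793 mcg/mL
Rate = 240 mcg/hr ÷ 1.697793 mcg/mL = 141.36 mL/hr
Volume infused so far = 141.36 mL/hr × 1.2 hr = 169.632 mL
Volume remaining = 589 − 169.632 = 419.368 mL
New rate:
8.8 mcg/min × 60 min/hr = 528 mcg/hr
Rate = 528 mcg/hr ÷ 1.697793 mcg/mL = 310.992 mL/hr
Time remaining = 419.368 mL ÷ 310.992 mL/hr = 1.348485 hr

1.3 hours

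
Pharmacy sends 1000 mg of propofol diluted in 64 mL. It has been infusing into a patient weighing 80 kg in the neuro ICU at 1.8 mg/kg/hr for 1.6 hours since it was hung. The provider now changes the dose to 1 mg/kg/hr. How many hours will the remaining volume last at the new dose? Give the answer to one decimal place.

9.6 hours

Initial rate:
Dose = 1.8 mg/kg/hr × 80 kg = 144 mg/hr
Concentration = 1000 mg ÷ 64 mL = 15.625 mg/mL
Rate = 144 mg/hr ÷ 15.625 mg/mL = 9.216 mL/hr
Volume infused so far = 9.216 mL/hr × 1.6 hr = 14.7456 mL
Volume remaining = 64 − 14.7456 = 49.2544 mL
New rate:
Dose = 1 mg/kg/hr × 80 kg = 80 mg/hr
Rate = 80 mg/hr ÷ 15.625 mg/mL = 5.12 mL/hr
Time remaining = 49.2544 mL ÷ 5.12 mL/hr = 9.62 hr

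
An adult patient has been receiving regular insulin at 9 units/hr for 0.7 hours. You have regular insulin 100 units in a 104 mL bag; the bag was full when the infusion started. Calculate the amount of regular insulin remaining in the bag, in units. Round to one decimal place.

Concentration = 100 units ÷ 104 mL = 0.9615385 units/mL
Rate = 9 units/hr ÷ 0.9615385 units/mL = 9.36 mL/hr
Volume infused = 9.36 mL/hr × 0.7 hr = 6.552 mL
Volume remaining = 104 − 6.552 = 97.448 mL
Drug remaining = 97.448 mL × 0.9615385 units/mL = 93.7 units

93.7 units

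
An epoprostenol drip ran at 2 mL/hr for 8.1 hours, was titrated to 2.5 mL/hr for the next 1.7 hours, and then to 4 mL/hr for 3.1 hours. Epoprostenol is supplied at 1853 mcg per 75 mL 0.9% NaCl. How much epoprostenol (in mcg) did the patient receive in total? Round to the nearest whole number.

Concentration = 1853 mcg ÷ 75 mL = 24.70667 mcg/mL
Stage 1: 2 mL/hr × 8.1 hr = 16.2 mL → 16.2 mL × 24.70667 mcg/mL = 400.248 mcg
Stage 2: 2.5 mL/hr × 1.7 hr = 4.25 mL → 4.25 mL × 24.70667 mcg/mL = 105.0033 mcg
Stage 3: 4 mL/hr × 3.1 hr = 12.4 mL → 12.4 mL × 24.70667 mcg/mL = 306.3627 mcg
Total = 400.248 + 105.0033 + 306.3627 = 811.614 mcg

812 mcg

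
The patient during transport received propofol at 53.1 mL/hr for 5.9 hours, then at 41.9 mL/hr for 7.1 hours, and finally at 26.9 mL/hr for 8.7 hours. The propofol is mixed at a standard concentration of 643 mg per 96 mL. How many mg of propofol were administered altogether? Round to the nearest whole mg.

Concentration = 643 mg ÷ 96 mL = 6.697917 mg/mL
Stage 1: 53.1 mL/hr × 5.9 hr = 313.29 mL → 313.29 mL × 6.697917 mg/mL = 2098.39 mg
Stage 2: 41.9 mL/hr × 7.1 hr = 297.49 mL → 297.49 mL × 6.697917 mg/mL = 1992.563 mg
Stage 3: 26.9 mL/hr × 8.7 hr = 234.03 mL → 234.03 mL × 6.697917 mg/mL = 1567.513 mg
Total = 2098.39 + 1992.563 + 1567.513 = 5658.467 mg

5658 mg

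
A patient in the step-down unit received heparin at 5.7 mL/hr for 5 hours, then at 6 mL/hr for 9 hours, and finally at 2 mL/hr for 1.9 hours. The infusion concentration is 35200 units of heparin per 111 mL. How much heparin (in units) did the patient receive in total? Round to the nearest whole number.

Concentration = 35200 units ÷ 111 mL = 317.1171 units/mL
Stage 1: 5.7 mL/hr × 5 hr = 28.5 mL → 28.5 mL × 317.1171 units/mL = 9037.838 units
Stage 2: 6 mL/hr × 9 hr = 54 mL → 54 mL × 317.1171 units/mL = 17124.32 units
Stage 3: 2 mL/hr × 1.9 hr = 3.8 mL → 3.8 mL × 317.1171 units/mL = 1205.045 units
Total = 9037.838 + 17124.32 + 1205.045 = 27367.21 units

27367 units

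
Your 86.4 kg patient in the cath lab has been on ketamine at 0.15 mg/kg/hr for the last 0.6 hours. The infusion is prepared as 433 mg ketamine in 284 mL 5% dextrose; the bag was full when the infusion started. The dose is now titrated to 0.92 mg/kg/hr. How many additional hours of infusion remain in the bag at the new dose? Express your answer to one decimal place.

Initial rate:
Dose = 0.15 mg/kg/hr × 86.4 kg = 12.96 mg/hr
Concentration = 433 mg ÷ 284 mL = 1.524648 mg/mL
Rate = 12.96 mg/hr ÷ 1.524648 mg/mL = 8.500323 mL/hr
Volume infused so far = 8.500323 mL/hr × 0.6 hr = 5.100194 mL
Volume remaining = 284 − 5.100194 = 278.8998 mL
New rate:
Dose = 0.92 mg/kg/hr × 86.4 kg = 79.488 mg/hr
Rate = 79.488 mg/hr ÷ 1.524648 mg/mL = 52.13532 mL/hr
Time remaining = 278.8998 mL ÷ 52.13532 mL/hr = 5.349537 hr

5.3 hours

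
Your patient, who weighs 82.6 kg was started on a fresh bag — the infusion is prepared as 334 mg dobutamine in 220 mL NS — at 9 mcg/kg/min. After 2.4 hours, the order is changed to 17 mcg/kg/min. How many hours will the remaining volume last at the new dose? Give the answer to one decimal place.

2.7 hours

Initial rate:
Dose = 9 mcg/kg/min × 82.6 kg = 743.4 mcg/min
743.4 mcg/min × 60 min/hr = 44604 mcg/hr
Concentration = 334 mg ÷ 220 mL = 1.518182 mg/mL = 1518.182 mcg/mL
Rate = 44604 mcg/hr ÷ 1518.182 mcg/mL = 29.37988 mL/hr
Volume infused so far = 29.37988 mL/hr × 2.4 hr = 70.51171 mL
Volume remaining = 220 − 70.51171 = 149.4883 mL
New rate:
Dose = 17 mcg/kg/min × 82.6 kg = 1404.2 mcg/min
1404.2 mcg/min × 60 min/hr = 84252 mcg/hr
Rate = 84252 mcg/hr ÷ 1518.182 mcg/mL = 55.49533 mL/hr
Time remaining = 149.4883 mL ÷ 55.49533 mL/hr = 2.693709 hr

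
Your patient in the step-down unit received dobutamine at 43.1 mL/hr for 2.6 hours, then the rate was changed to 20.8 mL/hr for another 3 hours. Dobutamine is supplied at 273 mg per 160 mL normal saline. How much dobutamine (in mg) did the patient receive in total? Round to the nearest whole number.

Concentration = 273 mg ÷ 160 mL = 1.70625 mg/mL
Stage 1: 43.1 mL/hr × 2.6 hr = 112.06 mL → 112.06 mL × 1.70625 mg/mL = 191.2024 mg
Stage 2: 20.8 mL/hr × 3 hr = 62.4 mL → 62.4 mL × 1.70625 mg/mL = 106.47 mg
Total = 191.2024 + 106.47 = 297.6724 mg

298 mg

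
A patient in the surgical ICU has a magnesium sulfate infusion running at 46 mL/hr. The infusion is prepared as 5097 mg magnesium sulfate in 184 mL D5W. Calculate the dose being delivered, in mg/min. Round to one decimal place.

Concentration = 5097 mg ÷ 184 mL = 27.70109 mg/mL
Drug rate = 46 mL/hr × 27.70109 mg/mL = 1274.25 mg/hr
1274.25 mg/hr ÷ 60 min/hr = 21.2375 mg/min

21.2 mg/min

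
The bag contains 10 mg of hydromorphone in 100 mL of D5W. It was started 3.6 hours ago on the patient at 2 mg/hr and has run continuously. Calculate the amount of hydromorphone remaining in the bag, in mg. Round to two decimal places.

Concentration = 10 mg ÷ 100 mL = 0.1 mg/mL
Rate = 2 mg/hr ÷ 0.1 mg/mL = 20 mL/hr
Volume infused = 20 mL/hr × 3.6 hr = 72 mL
Volume remaining = 100 − 72 = 28 mL
Drug remaining = 28 mL × 0.1 mg/mL = 2.8 mg

2.80 mg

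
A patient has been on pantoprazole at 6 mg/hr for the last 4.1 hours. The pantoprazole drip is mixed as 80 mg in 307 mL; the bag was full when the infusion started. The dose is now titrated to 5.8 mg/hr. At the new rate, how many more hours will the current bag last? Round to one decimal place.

9.6 hours

Initial rate:
Concentration = 80 mg ÷ 307 mL = 0.2605863 mg/mL
Rate = 6 mg/hr ÷ 0.2605863 mg/mL = 23.025 mL/hr
Volume infused so far = 23.025 mL/hr × 4.1 hr = 94.4025 mL
Volume remaining = 307 − 94.4025 = 212.5975 mL
New rate:
Rate = 5.8 mg/hr ÷ 0.2605863 mg/mL = 22.2575 mL/hr
Time remaining = 212.5975 mL ÷ 22.2575 mL/hr = 9.551724 hr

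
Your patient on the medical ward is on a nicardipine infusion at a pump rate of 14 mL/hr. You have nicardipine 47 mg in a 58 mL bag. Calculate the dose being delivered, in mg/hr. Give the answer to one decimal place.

11.3 mg/hr

Concentration = 47 mg ÷ 58 mL = 0.8103448 mg/mL
Drug rate = 14 mL/hr × 0.8103448 mg/mL = 11.34483 mg/hr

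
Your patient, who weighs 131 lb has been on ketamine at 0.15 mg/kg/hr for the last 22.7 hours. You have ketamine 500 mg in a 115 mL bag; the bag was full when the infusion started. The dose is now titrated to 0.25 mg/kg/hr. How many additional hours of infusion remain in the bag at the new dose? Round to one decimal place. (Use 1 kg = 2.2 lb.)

Initial rate:
Weight = 131 lb ÷ 2.2 lb/kg = 59.54545 kg
Dose = 0.15 mg/kg/hr × 59.54545 kg = 8.931818 mg/hr
Concentration = 500 mg ÷ 115 mL = 4.347826 mg/mL
Rate = 8.931818 mg/hr ÷ 4.347826 mg/mL = 2.054318 mL/hr
Volume infused so far = 2.054318 mL/hr × 22.7 hr = 46.63302 mL
Volume remaining = 115 − 46.63302 = 68.36698 mL
New rate:
Dose = 0.25 mg/kg/hr × 59.54545 kg = 14.88636 mg/hr
Rate = 14.88636 mg/hr ÷ 4.347826 mg/mL = 3.423864 mL/hr
Time remaining = 68.36698 mL ÷ 3.423864 mL/hr = 19.96779 hr

20.0 hours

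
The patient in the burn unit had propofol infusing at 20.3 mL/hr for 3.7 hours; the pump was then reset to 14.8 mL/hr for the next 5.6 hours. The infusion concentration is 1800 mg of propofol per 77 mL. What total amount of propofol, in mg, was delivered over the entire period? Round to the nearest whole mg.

Concentration = 1800 mg ÷ 77 mL = 23.37662 mg/mL
Stage 1: 20.3 mL/hr × 3.7 hr = 75.11 mL → 75.11 mL × 23.37662 mg/mL = 1755.818 mg
Stage 2: 14.8 mL/hr × 5.6 hr = 82.88 mL → 82.88 mL × 23.37662 mg/mL = 1937.455 mg
Total = 1755.818 + 1937.455 = 3693.273 mg

3693 mg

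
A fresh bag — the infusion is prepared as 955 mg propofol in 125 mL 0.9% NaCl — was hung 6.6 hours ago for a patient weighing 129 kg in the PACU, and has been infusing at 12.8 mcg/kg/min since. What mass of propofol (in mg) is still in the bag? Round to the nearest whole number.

Dose = 12.8 mcg/kg/min × 129 kg = 1651.2 mcg/min
1651.2 mcg/min × 60 min/hr = 99072 mcg/hr
Concentration = 955 mg ÷ 125 mL = 7.64 mg/mL = 7640 mcg/mL
Rate = 99072 mcg/hr ÷ 7640 mcg/mL = 12.96754 mL/hr
Volume infused = 12.96754 mL/hr × 6.6 hr = 85.58576 mL
Volume remaining = 125 − 85.58576 = 39.41424 mL
Drug remaining = 39.41424 mL × 7640 mcg/mL = 301124.8 mcg = 301.1248 mg

301 mg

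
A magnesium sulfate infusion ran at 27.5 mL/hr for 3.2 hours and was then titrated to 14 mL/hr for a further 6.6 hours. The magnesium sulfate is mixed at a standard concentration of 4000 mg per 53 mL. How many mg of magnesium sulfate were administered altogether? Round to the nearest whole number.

13615 mg

Concentration = 4000 mg ÷ 53 mL = 75.4717 mg/mL
Stage 1: 27.5 mL/hr × 3.2 hr = 88 mL → 88 mL × 75.4717 mg/mL = 6641.509 mg
Stage 2: 14 mL/hr × 6.6 hr = 92.4 mL → 92.4 mL × 75.4717 mg/mL = 6973.585 mg
Total = 6641.509 + 6973.585 = 13615.09 mg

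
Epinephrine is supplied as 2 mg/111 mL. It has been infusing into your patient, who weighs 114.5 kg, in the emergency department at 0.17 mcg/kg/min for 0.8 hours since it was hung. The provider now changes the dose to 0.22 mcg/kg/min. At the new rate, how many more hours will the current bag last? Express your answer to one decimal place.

0.7 hours

Initial rate:
Dose = 0.17 mcg/kg/min × 114.5 kg = 19.465 mcg/min
19.465 mcg/min × 60 min/hr = 1167.9 mcg/hr
Concentration = 2 mg ÷ 111 mL = 0.01801802 mg/mL = 18.01802 mcg/mL
Rate = 1167.9 mcg/hr ÷ 18.01802 mcg/mL = 64.81845 mL/hr
Volume infused so far = 64.81845 mL/hr × 0.8 hr = 51.85476 mL
Volume remaining = 111 − 51.85476 = 59.14524 mL
New rate:
Dose = 0.22 mcg/kg/min × 114.5 kg = 25.19 mcg/min
25.19 mcg/min × 60 min/hr = 1511.4 mcg/hr
Rate = 1511.4 mcg/hr ÷ 18.01802 mcg/mL = 83.8827 mL/hr
Time remaining = 59.14524 mL ÷ 83.8827 mL/hr = 0.7050946 hr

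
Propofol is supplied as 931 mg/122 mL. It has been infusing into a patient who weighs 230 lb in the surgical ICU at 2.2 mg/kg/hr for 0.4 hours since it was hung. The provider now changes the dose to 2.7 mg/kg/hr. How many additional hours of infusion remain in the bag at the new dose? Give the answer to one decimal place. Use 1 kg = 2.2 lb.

Initial rate:
Weight = 230 lb ÷ 2.2 lb/kg = 104.5455 kg
Dose = 2.2 mg/kg/hr × 104.5455 kg = 230 mg/hr
Concentration = 931 mg ÷ 122 mL = 7.631148 mg/mL
Rate = 230 mg/hr ÷ 7.631148 mg/mL = 30.13963 mL/hr
Volume infused so far = 30.13963 mL/hr × 0.4 hr = 12.05585 mL
Volume remaining = 122 − 12.05585 = 109.9441 mL
New rate:
Dose = 2.7 mg/kg/hr × 104.5455 kg = 282.2727 mg/hr
Rate = 282.2727 mg/hr ÷ 7.631148 mg/mL = 36.98955 mL/hr
Time remaining = 109.9441 mL ÷ 36.98955 mL/hr = 2.972303 hr

3.0 hours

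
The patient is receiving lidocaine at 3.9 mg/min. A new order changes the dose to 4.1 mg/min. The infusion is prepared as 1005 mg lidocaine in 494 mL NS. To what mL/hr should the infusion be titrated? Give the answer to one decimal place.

120.9 mL/hr

4.1 mg/min × 60 min/hr = 246 mg/hr
Concentration = 1005 mg ÷ 494 mL = 2.034413 mg/mL
Rate = 246 mg/hr ÷ 2.034413 mg/mL = 120.9194 mL/hr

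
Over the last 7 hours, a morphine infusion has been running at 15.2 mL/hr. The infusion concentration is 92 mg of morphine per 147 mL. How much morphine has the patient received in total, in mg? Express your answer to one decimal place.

Concentration = 92 mg ÷ 147 mL = 0.6258503 mg/mL
Drug rate = 15.2 mL/hr × 0.6258503 mg/mL = 9.512925 mg/hr
Total = 9.512925 mg/hr × 7 hr = 66.59048 mg

66.6 mg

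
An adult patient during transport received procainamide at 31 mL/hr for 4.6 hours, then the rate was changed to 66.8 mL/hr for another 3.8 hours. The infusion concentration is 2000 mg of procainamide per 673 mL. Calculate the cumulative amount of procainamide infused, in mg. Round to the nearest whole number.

Concentration = 2000 mg ÷ 673 mL = 2.971768 mg/mL
Stage 1: 31 mL/hr × 4.6 hr = 142.6 mL → 142.6 mL × 2.971768 mg/mL = 423.7741 mg
Stage 2: 66.8 mL/hr × 3.8 hr = 253.84 mL → 253.84 mL × 2.971768 mg/mL = 754.3536 mg
Total = 423.7741 + 754.3536 = 1178.128 mg

1178 mg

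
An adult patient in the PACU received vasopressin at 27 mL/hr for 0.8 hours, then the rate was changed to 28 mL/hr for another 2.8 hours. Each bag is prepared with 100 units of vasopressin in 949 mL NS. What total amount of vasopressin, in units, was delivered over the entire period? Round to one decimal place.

10.5 units

Concentration = 100 units ÷ 949 mL = 0.1053741 units/mL
Stage 1: 27 mL/hr × 0.8 hr = 21.6 mL → 21.6 mL × 0.1053741 units/mL = 2.27608 units
Stage 2: 28 mL/hr × 2.8 hr = 78.4 mL → 78.4 mL × 0.1053741 units/mL = 8.261328 units
Total = 2.27608 + 8.261328 = 10.53741 units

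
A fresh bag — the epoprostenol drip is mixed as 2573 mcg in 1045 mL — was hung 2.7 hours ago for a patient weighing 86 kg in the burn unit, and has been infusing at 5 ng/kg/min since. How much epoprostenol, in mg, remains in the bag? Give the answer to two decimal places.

2.50 mg

Dose = 5 ng/kg/min × 86 kg = 430 ng/min
430 ng/min × 60 min/hr = 25800 ng/hr
Concentration = 2573 mcg ÷ 1045 mL = 2.462201 mcg/mL = 2462.201 ng/mL
Rate = 25800 ng/hr ÷ 2462.201 ng/mL = 10.47843 mL/hr
Volume infused = 10.47843 mL/hr × 2.7 hr = 28.29176 mL
Volume remaining = 1045 − 28.29176 = 1016.708 mL
Drug remaining = 1016.708 mL × 2462.201 ng/mL = 2503340 ng = 2.50334 mg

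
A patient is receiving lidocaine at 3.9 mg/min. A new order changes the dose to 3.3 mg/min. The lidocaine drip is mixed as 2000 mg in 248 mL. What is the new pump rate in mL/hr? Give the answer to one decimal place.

3.3 mg/min × 60 min/hr = 198 mg/hr
Concentration = 2000 mg ÷ 248 mL = 8.064516 mg/mL
Rate = 198 mg/hr ÷ 8.064516 mg/mL = 24.552 mL/hr

24.6 mL/hr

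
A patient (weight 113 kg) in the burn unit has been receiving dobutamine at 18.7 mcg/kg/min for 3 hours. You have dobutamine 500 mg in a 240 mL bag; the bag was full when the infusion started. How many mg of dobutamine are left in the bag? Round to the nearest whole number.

Dose = 18.7 mcg/kg/min × 113 kg = 2113.1 mcg/min
2113.1 mcg/min × 60 min/hr = 126786 mcg/hr
Concentration = 500 mg ÷ 240 mL = 2.083333 mg/mL = 2083.333 mcg/mL
Rate = 126786 mcg/hr ÷ 2083.333 mcg/mL = 60.85728 mL/hr
Volume infused = 60.85728 mL/hr × 3 hr = 182.5718 mL
Volume remaining = 240 − 182.5718 = 57.42816 mL
Drug remaining = 57.42816 mL × 2083.333 mcg/mL = 119642 mcg = 119.642 mg

120 mg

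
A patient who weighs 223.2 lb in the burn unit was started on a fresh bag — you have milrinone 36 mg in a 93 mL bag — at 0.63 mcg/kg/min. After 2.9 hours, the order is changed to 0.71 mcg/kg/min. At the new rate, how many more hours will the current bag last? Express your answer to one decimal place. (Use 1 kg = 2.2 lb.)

Initial rate:
Weight = 223.2 lb ÷ 2.2 lb/kg = 101.4545 kg
Dose = 0.63 mcg/kg/min × 101.4545 kg = 63.91636 mcg/min
63.91636 mcg/min × 60 min/hr = 3834.982 mcg/hr
Concentration = 36 mg ÷ 93 mL = 0.3870968 mg/mL = 387.0968 mcg/mL
Rate = 3834.982 mcg/hr ÷ 387.0968 mcg/mL = 9.907036 mL/hr
Volume infused so far = 9.907036 mL/hr × 2.9 hr = 28.73041 mL
Volume remaining = 93 − 28.73041 = 64.26959 mL
New rate:
Dose = 0.71 mcg/kg/min × 101.4545 kg = 72.03273 mcg/min
72.03273 mcg/min × 60 min/hr = 4321.964 mcg/hr
Rate = 4321.964 mcg/hr ÷ 387.0968 mcg/mL = 11.16507 mL/hr
Time remaining = 64.26959 mL ÷ 11.16507 mL/hr = 5.756308 hr

5.8 hours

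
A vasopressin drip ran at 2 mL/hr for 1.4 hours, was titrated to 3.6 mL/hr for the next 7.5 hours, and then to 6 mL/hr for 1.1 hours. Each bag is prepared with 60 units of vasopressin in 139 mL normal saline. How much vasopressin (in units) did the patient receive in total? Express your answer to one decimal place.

Concentration = 60 units ÷ 139 mL = 0.4316547 units/mL
Stage 1: 2 mL/hr × 1.4 hr = 2.8 mL → 2.8 mL × 0.4316547 units/mL = 1.208633 units
Stage 2: 3.6 mL/hr × 7.5 hr = 27 mL → 27 mL × 0.4316547 units/mL = 11.65468 units
Stage 3: 6 mL/hr × 1.1 hr = 6.6 mL → 6.6 mL × 0.4316547 units/mL = 2.848921 units
Total = 1.208633 + 11.65468 + 2.848921 = 15.71223 units

15.7 units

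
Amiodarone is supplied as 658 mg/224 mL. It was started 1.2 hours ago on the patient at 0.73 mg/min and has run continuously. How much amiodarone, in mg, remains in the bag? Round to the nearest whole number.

605 mg

0.73 mg/min × 60 min/hr = 43.8 mg/hr
Concentration = 658 mg ÷ 224 mL = 2.9375 mg/mL
Rate = 43.8 mg/hr ÷ 2.9375 mg/mL = 14.91064 mL/hr
Volume infused = 14.91064 mL/hr × 1.2 hr = 17.89277 mL
Volume remaining = 224 − 17.89277 = 206.1072 mL
Drug remaining = 206.1072 mL × 2.9375 mg/mL = 605.44 mg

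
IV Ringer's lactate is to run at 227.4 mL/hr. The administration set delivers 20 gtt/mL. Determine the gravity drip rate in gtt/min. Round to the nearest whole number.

227.4 mL/hr ÷ 60 min/hr = 3.79 mL/min
3.79 mL/min × 20 gtt/mL = 75.8 gtt/min

76 gtt/min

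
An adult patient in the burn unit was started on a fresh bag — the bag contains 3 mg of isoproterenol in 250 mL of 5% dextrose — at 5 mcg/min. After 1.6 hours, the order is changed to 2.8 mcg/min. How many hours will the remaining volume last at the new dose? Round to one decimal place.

Initial rate:
5 mcg/min × 60 min/hr = 300 mcg/hr
Concentration = 3 mg ÷ 250 mL = 0.012 mg/mL = 12 mcg/mL
Rate = 300 mcg/hr ÷ 12 mcg/mL = 25 mL/hr
Volume infused so far = 25 mL/hr × 1.6 hr = 40 mL
Volume remaining = 250 − 40 = 210 mL
New rate:
2.8 mcg/min × 60 min/hr = 168 mcg/hr
Rate = 168 mcg/hr ÷ 12 mcg/mL = 14 mL/hr
Time remaining = 210 mL ÷ 14 mL/hr = 15 hr

15.0 hours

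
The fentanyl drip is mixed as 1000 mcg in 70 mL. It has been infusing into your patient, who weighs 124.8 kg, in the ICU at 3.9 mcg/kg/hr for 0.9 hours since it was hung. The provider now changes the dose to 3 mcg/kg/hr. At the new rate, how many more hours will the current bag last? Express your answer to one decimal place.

1.5 hours

Initial rate:
Dose = 3.9 mcg/kg/hr × 124.8 kg = 486.72 mcg/hr
Concentration = 1000 mcg ÷ 70 mL = 14.28571 mcg/mL
Rate = 486.72 mcg/hr ÷ 14.28571 mcg/mL = 34.0704 mL/hr
Volume infused so far = 34.0704 mL/hr × 0.9 hr = 30.66336 mL
Volume remaining = 70 − 30.66336 = 39.33664 mL
New rate:
Dose = 3 mcg/kg/hr × 124.8 kg = 374.4 mcg/hr
Rate = 374.4 mcg/hr ÷ 14.28571 mcg/mL = 26.208 mL/hr
Time remaining = 39.33664 mL ÷ 26.208 mL/hr = 1.50094 hr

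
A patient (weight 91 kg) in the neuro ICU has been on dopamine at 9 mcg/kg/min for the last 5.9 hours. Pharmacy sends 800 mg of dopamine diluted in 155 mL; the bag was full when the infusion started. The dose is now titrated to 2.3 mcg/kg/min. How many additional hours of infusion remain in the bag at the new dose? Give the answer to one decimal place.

Initial rate:
Dose = 9 mcg/kg/min × 91 kg = 819 mcg/min
819 mcg/min × 60 min/hr = 49140 mcg/hr
Concentration = 800 mg ÷ 155 mL = 5.16129 mg/mL = 5161.29 mcg/mL
Rate = 49140 mcg/hr ÷ 5161.29 mcg/mL = 9.520875 mL/hr
Volume infused so far = 9.520875 mL/hr × 5.9 hr = 56.17316 mL
Volume remaining = 155 − 56.17316 = 98.82684 mL
New rate:
Dose = 2.3 mcg/kg/min × 91 kg = 209.3 mcg/min
209.3 mcg/min × 60 min/hr = 12558 mcg/hr
Rate = 12558 mcg/hr ÷ 5161.29 mcg/mL = 2.433112 mL/hr
Time remaining = 98.82684 mL ÷ 2.433112 mL/hr = 40.61746 hr

40.6 hours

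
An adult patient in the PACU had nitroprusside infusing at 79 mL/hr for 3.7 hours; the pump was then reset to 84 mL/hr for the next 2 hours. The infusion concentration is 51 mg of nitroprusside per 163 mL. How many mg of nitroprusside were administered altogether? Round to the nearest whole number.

Concentration = 51 mg ÷ 163 mL = 0.3128834 mg/mL
Stage 1: 79 mL/hr × 3.7 hr = 292.3 mL → 292.3 mL × 0.3128834 mg/mL = 91.45583 mg
Stage 2: 84 mL/hr × 2 hr = 168 mL → 168 mL × 0.3128834 mg/mL = 52.56442 mg
Total = 91.45583 + 52.56442 = 144.0202 mg

144 mg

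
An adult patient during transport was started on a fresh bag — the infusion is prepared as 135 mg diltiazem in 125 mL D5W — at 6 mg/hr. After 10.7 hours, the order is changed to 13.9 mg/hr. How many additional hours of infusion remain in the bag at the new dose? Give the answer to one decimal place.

5.1 hours

Initial rate:
Concentration = 135 mg ÷ 125 mL = 1.08 mg/mL
Rate = 6 mg/hr ÷ 1.08 mg/mL = 5.555556 mL/hr
Volume infused so far = 5.555556 mL/hr × 10.7 hr = 59.44444 mL
Volume remaining = 125 − 59.44444 = 65.55556 mL
New rate:
Rate = 13.9 mg/hr ÷ 1.08 mg/mL = 12.87037 mL/hr
Time remaining = 65.55556 mL ÷ 12.87037 mL/hr = 5.093525 hr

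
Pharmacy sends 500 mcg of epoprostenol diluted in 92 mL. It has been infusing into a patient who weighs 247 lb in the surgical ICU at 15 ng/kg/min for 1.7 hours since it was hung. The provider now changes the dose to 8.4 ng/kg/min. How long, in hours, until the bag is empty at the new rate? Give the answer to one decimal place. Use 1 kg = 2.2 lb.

5.8 hours

Initial rate:
Weight = 247 lb ÷ 2.2 lb/kg = 112.2727 kg
Dose = 15 ng/kg/min × 112.2727 kg = 1684.091 ng/min
1684.091 ng/min × 60 min/hr = 101045.5 ng/hr
Concentration = 500 mcg ÷ 92 mL = 5.434783 mcg/mL = 5434.783 ng/mL
Rate = 101045.5 ng/hr ÷ 5434.783 ng/mL = 18.59236 mL/hr
Volume infused so far = 18.59236 mL/hr × 1.7 hr = 31.60702 mL
Volume remaining = 92 − 31.60702 = 60.39298 mL
New rate:
Dose = 8.4 ng/kg/min × 112.2727 kg = 943.0909 ng/min
943.0909 ng/min × 60 min/hr = 56585.45 ng/hr
Rate = 56585.45 ng/hr ÷ 5434.783 ng/mL = 10.41172 mL/hr
Time remaining = 60.39298 mL ÷ 10.41172 mL/hr = 5.800479 hr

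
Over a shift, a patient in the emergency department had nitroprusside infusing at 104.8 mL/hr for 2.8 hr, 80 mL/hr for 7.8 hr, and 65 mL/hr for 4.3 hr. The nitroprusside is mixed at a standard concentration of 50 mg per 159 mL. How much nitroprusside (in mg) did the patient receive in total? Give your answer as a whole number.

376 mg

Concentration = 50 mg ÷ 159 mL = 0.3144654 mg/mL
Stage 1: 104.8 mL/hr × 2.8 hr = 293.44 mL → 293.44 mL × 0.3144654 mg/mL = 92.27673 mg
Stage 2: 80 mL/hr × 7.8 hr = 624 mL → 624 mL × 0.3144654 mg/mL = 196.2264 mg
Stage 3: 65 mL/hr × 4.3 hr = 279.5 mL → 279.5 mL × 0.3144654 mg/mL = 87.89308 mg
Total = 92.27673 + 196.2264 + 87.89308 = 376.3962 mg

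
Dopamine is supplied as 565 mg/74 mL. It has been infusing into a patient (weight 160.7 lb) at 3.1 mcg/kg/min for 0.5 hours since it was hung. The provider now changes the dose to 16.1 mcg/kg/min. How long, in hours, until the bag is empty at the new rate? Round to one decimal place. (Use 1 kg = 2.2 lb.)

7.9 hours

Initial rate:
Weight = 160.7 lb ÷ 2.2 lb/kg = 73.04545 kg
Dose = 3.1 mcg/kg/min × 73.04545 kg = 226.4409 mcg/min
226.4409 mcg/min × 60 min/hr = 13586.45 mcg/hr
Concentration = 565 mg ÷ 74 mL = 7.635135 mg/mL = 7635.135 mcg/mL
Rate = 13586.45 mcg/hr ÷ 7635.135 mcg/mL = 1.779465 mL/hr
Volume infused so far = 1.779465 mL/hr × 0.5 hr = 0.8897324 mL
Volume remaining = 74 − 0.8897324 = 73.11027 mL
New rate:
Dose = 16.1 mcg/kg/min × 73.04545 kg = 1176.032 mcg/min
1176.032 mcg/min × 60 min/hr = 70561.91 mcg/hr
Rate = 70561.91 mcg/hr ÷ 7635.135 mcg/mL = 9.241737 mL/hr
Time remaining = 73.11027 mL ÷ 9.241737 mL/hr = 7.91088 hr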